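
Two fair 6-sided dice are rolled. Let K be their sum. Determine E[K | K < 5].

P(K < 5) = 1/6.
Σ over the event: 2·1/36 + 3·1/18 + 4·1/12 = 5/9.
E[K | K < 5] = (5/9) / (1/6) = 10/3.

10/3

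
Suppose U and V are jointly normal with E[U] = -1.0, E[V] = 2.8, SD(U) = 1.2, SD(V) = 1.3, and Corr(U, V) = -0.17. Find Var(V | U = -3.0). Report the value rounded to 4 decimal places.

The conditional variance in a bivariate normal is σ_V²(1 − ρ²), independent of x.
Var(V | U=-3.0) = (1.3)²·(1 − (-0.17)²) = 1.69·0.9711 = 1.6412.

1.6412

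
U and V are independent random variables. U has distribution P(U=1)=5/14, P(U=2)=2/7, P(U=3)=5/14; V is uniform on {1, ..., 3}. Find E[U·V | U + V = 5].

P(U + V = 5) = 3/14.
Summing UV·P(x,y) over outcomes with U + V = 5 gives 9/7.
E[U·V | U + V = 5] = (9/7) / (3/14) = 6.

6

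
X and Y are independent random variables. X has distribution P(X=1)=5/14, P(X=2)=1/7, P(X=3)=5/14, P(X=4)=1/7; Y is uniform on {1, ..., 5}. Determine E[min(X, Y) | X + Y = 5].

3/2

P(X + Y = 5) = 1/5.
Summing min(X,Y)·P(x,y) over outcomes with X + Y = 5 gives 3/10.
E[min(X, Y) | X + Y = 5] = (3/10) / (1/5) = 3/2.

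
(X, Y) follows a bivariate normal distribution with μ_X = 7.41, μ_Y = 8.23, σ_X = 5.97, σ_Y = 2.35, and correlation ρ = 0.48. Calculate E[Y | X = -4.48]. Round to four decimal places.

5.9834

The regression of Y on X has slope ρ·σ_Y/σ_X and passes through (μ_X, μ_Y).
E[Y | X=-4.48] = 8.23 + (0.48)·(2.35/5.97)·(-4.48 − (7.41)) = 8.23 + (0.188945)·(-11.89) = 5.9834.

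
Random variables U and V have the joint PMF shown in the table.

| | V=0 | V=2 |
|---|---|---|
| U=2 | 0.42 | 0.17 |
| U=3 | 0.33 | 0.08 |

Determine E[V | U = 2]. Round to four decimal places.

0.5763

P(U = 2) = 0.59.
Σ V·P over the event = 0·(0.42) + 2·(0.17) = 0.34.
E[V | U = 2] = (0.34) / (0.59) = 0.5763.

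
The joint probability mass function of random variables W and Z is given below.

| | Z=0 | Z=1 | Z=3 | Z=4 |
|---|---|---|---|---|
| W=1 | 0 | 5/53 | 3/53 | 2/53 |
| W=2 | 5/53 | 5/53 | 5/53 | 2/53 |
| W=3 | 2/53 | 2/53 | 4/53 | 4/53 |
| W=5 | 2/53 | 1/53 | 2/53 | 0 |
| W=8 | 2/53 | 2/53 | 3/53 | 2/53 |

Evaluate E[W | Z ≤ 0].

42/11

P(Z ≤ 0) = 11/53.
Σ W·P over the event = 2·(5/53) + 3·(2/53) + 5·(2/53) + 8·(2/53) = 42/53.
E[W | Z ≤ 0] = (42/53) / (11/53) = 42/11.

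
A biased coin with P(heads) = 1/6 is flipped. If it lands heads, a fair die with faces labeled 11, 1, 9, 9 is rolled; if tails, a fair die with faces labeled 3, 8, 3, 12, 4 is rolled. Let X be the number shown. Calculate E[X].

25/4

E[X | heads] = (11+1+9+9)/4 = 15/2.
E[X | tails] = (3+8+3+12+4)/5 = 6.
By the law of total expectation,
E[X] = (1/6)·(15/2) + (5/6)·(6) = 25/4.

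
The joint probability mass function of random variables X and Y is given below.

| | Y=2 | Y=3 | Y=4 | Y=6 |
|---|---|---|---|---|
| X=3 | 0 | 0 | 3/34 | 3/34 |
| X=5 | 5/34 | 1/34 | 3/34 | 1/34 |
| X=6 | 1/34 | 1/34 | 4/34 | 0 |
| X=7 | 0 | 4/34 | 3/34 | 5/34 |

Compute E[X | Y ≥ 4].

P(Y ≥ 4) = 11/17.
Σ X·P over the event = 3·(3/34) + 3·(3/34) + 5·(3/34) + 5·(1/34) + 6·(4/34) + 7·(3/34) + 7·(5/34) = 59/17.
E[X | Y ≥ 4] = (59/17) / (11/17) = 59/11.

59/11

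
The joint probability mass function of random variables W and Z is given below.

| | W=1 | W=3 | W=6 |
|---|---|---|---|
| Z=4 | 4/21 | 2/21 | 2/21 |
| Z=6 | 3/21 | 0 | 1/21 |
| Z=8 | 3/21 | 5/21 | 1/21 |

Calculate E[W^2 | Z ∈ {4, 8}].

178/17

P(Z ∈ {4, 8}) = 17/21.
Summing W^2·P(W=x,Z=y) over the conditioning event gives 178/21.
E[W^2 | Z ∈ {4, 8}] = (178/21) / (17/21) = 178/17.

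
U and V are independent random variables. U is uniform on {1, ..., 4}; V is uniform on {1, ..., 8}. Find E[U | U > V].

Outcomes with U > V: (2,1), (3,1), (3,2), (4,1), (4,2), (4,3), each with probability 1/32.
E[U | U > V] = (2 + 3 + 3 + 4 + 4 + 4) / 6 = 10/3.

10/3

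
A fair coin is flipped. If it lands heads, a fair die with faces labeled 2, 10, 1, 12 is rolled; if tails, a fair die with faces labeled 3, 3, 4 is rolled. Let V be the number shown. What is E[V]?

115/24

E[V | heads] = (2+10+1+12)/4 = 25/4.
E[V | tails] = (3+3+4)/3 = 10/3.
E[V] = (1/2)·(25/4) + (1/2)·(10/3) = 115/24.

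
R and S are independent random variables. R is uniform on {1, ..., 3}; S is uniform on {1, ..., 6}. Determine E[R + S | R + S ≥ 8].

25/3

Outcomes with R + S ≥ 8: (2,6), (3,5), (3,6), each with probability 1/18.
E[R + S | R + S ≥ 8] = (8 + 8 + 9) / 3 = 25/3.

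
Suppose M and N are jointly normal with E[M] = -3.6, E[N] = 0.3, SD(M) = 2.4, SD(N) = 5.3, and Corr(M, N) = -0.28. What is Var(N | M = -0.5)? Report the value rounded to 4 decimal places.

25.8877

Var(N | M=x) = (1 − ρ²)·σ_N².
Var(N | M=-0.5) = (5.3)²·(1 − (-0.28)²) = 28.09·0.9216 = 25.8877.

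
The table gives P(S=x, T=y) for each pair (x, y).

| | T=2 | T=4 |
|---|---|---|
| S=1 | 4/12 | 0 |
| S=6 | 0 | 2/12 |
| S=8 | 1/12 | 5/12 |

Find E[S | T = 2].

12/5

P(T = 2) = 5/12.
Σ S·P over the event = 1·(4/12) + 8·(1/12) = 1.
E[S | T = 2] = (1) / (5/12) = 12/5.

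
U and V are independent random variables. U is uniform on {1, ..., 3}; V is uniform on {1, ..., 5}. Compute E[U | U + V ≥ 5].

20/9

P(U + V ≥ 5) = 3/5.
Summing U·P(x,y) over outcomes with U + V ≥ 5 gives 4/3.
E[U | U + V ≥ 5] = (4/3) / (3/5) = 20/9.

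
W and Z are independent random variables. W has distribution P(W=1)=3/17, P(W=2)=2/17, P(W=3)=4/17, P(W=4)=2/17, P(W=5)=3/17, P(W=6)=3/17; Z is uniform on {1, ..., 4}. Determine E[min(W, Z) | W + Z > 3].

P(W + Z > 3) = 15/17.
Summing min(W,Z)·P(x,y) over outcomes with W + Z > 3 gives 67/34.
E[min(W, Z) | W + Z > 3] = (67/34) / (15/17) = 67/30.

67/30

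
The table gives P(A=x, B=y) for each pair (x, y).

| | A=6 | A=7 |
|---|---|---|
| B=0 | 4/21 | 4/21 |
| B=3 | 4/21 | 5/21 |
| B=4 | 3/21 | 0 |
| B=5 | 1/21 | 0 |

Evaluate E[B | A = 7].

P(A = 7) = 3/7.
Summing B·P(A=x,B=y) over the conditioning event gives 5/7.
E[B | A = 7] = (5/7) / (3/7) = 5/3.

5/3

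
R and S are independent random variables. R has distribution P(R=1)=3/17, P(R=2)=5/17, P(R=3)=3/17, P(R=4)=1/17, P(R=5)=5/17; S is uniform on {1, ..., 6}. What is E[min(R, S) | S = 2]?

P(S = 2) = 1/6.
Summing min(R,S)·P(x,y) over outcomes with S = 2 gives 31/102.
E[min(R, S) | S = 2] = (31/102) / (1/6) = 31/17.

31/17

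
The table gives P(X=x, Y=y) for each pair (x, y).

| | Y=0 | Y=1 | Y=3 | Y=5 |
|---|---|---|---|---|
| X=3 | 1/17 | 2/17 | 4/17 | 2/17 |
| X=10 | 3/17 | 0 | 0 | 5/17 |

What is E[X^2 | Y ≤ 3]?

363/10

P(Y ≤ 3) = 10/17.
Summing X^2·P(X=x,Y=y) over the conditioning event gives 363/17.
E[X^2 | Y ≤ 3] = (363/17) / (10/17) = 363/10.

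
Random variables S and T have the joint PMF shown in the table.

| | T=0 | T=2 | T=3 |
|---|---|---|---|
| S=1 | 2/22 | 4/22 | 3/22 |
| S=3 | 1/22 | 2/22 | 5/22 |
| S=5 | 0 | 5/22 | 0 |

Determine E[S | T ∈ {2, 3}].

P(T ∈ {2, 3}) = 19/22.
Σ S·P over the event = 1·(4/22) + 1·(3/22) + 3·(2/22) + 3·(5/22) + 5·(5/22) = 53/22.
E[S | T ∈ {2, 3}] = (53/22) / (19/22) = 53/19.

53/19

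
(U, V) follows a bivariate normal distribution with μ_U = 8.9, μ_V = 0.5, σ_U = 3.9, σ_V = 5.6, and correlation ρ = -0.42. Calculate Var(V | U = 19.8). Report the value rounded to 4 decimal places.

For a bivariate normal, Var(V | U=x) = σ_V²(1 − ρ²).
Var(V | U=19.8) = (5.6)²·(1 − (-0.42)²) = 31.36·0.8236 = 25.8281.

25.8281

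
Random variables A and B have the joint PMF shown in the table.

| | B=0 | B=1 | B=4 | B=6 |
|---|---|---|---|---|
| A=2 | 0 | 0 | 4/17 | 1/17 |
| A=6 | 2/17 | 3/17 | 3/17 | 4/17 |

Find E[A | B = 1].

6

P(B = 1) = 3/17.
Σ A·P over the event = 6·(3/17) = 18/17.
E[A | B = 1] = (18/17) / (3/17) = 6.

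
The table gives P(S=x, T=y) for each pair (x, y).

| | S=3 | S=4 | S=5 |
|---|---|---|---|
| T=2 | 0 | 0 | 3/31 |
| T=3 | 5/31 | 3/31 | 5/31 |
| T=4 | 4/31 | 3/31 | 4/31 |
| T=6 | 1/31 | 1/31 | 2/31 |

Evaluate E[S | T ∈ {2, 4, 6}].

38/9

P(T ∈ {2, 4, 6}) = 18/31.
Σ S·P over the event = 3·(4/31) + 3·(1/31) + 4·(3/31) + 4·(1/31) + 5·(3/31) + 5·(4/31) + 5·(2/31) = 76/31.
E[S | T ∈ {2, 4, 6}] = (76/31) / (18/31) = 38/9.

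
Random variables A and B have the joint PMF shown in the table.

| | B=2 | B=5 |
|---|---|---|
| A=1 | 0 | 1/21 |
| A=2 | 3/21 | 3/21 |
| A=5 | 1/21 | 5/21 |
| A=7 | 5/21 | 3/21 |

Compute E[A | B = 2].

P(B = 2) = 3/7.
Σ A·P over the event = 2·(3/21) + 5·(1/21) + 7·(5/21) = 46/21.
E[A | B = 2] = (46/21) / (3/7) = 46/9.

46/9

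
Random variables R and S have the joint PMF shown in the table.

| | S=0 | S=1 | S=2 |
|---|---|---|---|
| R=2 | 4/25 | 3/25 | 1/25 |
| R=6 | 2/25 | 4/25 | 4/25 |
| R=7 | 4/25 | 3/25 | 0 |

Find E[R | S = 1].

P(S = 1) = 2/5.
Σ R·P over the event = 2·(3/25) + 6·(4/25) + 7·(3/25) = 51/25.
E[R | S = 1] = (51/25) / (2/5) = 51/10.

51/10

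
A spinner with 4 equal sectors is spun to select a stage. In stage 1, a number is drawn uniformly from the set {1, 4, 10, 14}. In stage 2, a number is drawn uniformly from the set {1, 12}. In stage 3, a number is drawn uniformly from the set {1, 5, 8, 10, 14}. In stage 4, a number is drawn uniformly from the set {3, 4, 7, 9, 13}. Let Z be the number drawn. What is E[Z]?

E[Z | stage 1] = (1+4+10+14)/4 = 29/4.
E[Z | stage 2] = (1+12)/2 = 13/2.
E[Z | stage 3] = (1+5+8+10+14)/5 = 38/5.
E[Z | stage 4] = (3+4+7+9+13)/5 = 36/5.
By the law of total expectation,
E[Z] = (1/4)·(29/4) + (1/4)·(13/2) + (1/4)·(38/5) + (1/4)·(36/5) = 571/80.

571/80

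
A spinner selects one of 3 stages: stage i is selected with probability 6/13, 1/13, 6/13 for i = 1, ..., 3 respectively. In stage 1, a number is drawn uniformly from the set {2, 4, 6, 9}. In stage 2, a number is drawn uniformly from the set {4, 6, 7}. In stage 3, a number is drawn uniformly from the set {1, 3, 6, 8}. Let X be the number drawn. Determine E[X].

385/78

E[X | stage 1] = (2+4+6+9)/4 = 21/4.
E[X | stage 2] = (4+6+7)/3 = 17/3.
E[X | stage 3] = (1+3+6+8)/4 = 9/2.
By the law of total expectation,
E[X] = (6/13)·(21/4) + (1/13)·(17/3) + (6/13)·(9/2) = 385/78.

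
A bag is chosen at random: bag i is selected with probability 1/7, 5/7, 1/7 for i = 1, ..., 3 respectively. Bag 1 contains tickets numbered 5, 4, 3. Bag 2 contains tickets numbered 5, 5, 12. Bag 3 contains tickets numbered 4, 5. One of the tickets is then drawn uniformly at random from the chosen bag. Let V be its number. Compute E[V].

271/42

E[V | bag 1] = (5+4+3)/3 = 4.
E[V | bag 2] = (5+5+12)/3 = 22/3.
E[V | bag 3] = (4+5)/2 = 9/2.
By the law of total expectation,
E[V] = (1/7)·(4) + (5/7)·(22/3) + (1/7)·(9/2) = 271/42.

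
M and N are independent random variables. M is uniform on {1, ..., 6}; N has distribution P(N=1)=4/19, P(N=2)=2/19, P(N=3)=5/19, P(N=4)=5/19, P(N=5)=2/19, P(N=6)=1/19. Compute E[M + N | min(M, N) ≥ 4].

19/2

P(min(M, N) ≥ 4) = 4/19.
Summing (M+N)·P(x,y) over outcomes with min(M, N) ≥ 4 gives 2.
E[M + N | min(M, N) ≥ 4] = (2) / (4/19) = 19/2.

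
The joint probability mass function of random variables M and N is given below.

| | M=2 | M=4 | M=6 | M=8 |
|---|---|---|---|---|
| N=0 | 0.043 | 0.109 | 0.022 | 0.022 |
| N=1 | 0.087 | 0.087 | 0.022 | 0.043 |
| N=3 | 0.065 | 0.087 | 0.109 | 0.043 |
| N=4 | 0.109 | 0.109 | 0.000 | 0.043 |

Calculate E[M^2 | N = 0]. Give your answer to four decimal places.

21.0000

P(N = 0) = 0.196.
Σ M^2·P over the event = 4·(0.043) + 16·(0.109) + 36·(0.022) + 64·(0.022) = 4.116.
E[M^2 | N = 0] = (4.116) / (0.196) = 21.0000.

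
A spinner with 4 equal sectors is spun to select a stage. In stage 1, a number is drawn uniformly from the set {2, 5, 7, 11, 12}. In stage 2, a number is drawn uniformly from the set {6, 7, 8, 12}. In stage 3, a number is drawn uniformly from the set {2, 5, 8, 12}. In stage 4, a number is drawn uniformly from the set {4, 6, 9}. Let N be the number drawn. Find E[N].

E[N | stage 1] = (2+5+7+11+12)/5 = 37/5.
E[N | stage 2] = (6+7+8+12)/4 = 33/4.
E[N | stage 3] = (2+5+8+12)/4 = 27/4.
E[N | stage 4] = (4+6+9)/3 = 19/3.
E[N] = (1/4)·(37/5) + (1/4)·(33/4) + (1/4)·(27/4) + (1/4)·(19/3) = 431/60.

431/60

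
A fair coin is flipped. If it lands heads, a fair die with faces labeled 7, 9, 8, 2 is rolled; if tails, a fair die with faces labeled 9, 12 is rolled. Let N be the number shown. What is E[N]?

17/2

E[N | heads] = (7+9+8+2)/4 = 13/2.
E[N | tails] = (9+12)/2 = 21/2.
By the law of total expectation,
E[N] = (1/2)·(13/2) + (1/2)·(21/2) = 17/2.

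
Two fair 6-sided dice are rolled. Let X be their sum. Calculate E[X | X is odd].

7

P(X is odd) = 1/2.
Σ over the event: 3·1/18 + 5·1/9 + 7·1/6 + 9·1/9 + 11·1/18 = 7/2.
E[X | X is odd] = (7/2) / (1/2) = 7.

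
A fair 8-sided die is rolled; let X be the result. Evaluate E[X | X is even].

Given X is even, X is equally likely to be any of {2, 4, 6, 8}.
E[X | X is even] = (2 + 4 + 6 + 8) / 4 = 5.

5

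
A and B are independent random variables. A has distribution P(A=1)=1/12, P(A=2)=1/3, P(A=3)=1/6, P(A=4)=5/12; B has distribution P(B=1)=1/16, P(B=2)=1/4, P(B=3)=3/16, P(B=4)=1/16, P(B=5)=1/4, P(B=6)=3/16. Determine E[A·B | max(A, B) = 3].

P(max(A, B) = 3) = 31/192.
Summing AB·P(x,y) over outcomes with max(A, B) = 3 gives 63/64.
E[A·B | max(A, B) = 3] = (63/64) / (31/192) = 189/31.

189/31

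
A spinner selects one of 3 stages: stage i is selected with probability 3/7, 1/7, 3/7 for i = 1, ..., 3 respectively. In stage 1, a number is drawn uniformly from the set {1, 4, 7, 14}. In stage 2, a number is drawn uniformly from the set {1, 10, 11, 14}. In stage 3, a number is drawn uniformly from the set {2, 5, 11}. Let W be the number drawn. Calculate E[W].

93/14

E[W | stage 1] = (1+4+7+14)/4 = 13/2.
E[W | stage 2] = (1+10+11+14)/4 = 9.
E[W | stage 3] = (2+5+11)/3 = 6.
E[W] = (3/7)·(13/2) + (1/7)·(9) + (3/7)·(6) = 93/14.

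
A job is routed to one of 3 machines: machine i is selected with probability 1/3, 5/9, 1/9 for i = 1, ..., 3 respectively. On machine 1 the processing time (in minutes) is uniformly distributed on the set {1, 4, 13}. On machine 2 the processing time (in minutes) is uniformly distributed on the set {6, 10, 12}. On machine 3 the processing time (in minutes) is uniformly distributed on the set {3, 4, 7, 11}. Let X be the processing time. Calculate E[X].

851/108

E[X | machine 1] = (1+4+13)/3 = 6.
E[X | machine 2] = (6+10+12)/3 = 28/3.
E[X | machine 3] = (3+4+7+11)/4 = 25/4.
E[X] = (1/3)·(6) + (5/9)·(28/3) + (1/9)·(25/4) = 851/108.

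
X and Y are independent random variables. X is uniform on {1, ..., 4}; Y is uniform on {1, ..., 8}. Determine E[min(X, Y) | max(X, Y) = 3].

9/5

P(max(X, Y) = 3) = 5/32.
Summing min(X,Y)·P(x,y) over outcomes with max(X, Y) = 3 gives 9/32.
E[min(X, Y) | max(X, Y) = 3] = (9/32) / (5/32) = 9/5.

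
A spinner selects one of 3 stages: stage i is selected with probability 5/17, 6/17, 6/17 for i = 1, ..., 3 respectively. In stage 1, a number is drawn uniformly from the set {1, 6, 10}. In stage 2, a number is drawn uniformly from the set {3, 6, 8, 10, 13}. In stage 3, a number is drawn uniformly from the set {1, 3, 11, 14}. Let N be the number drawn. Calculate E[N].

719/102

E[N | stage 1] = (1+6+10)/3 = 17/3.
E[N | stage 2] = (3+6+8+10+13)/5 = 8.
E[N | stage 3] = (1+3+11+14)/4 = 29/4.
By the law of total expectation,
E[N] = (5/17)·(17/3) + (6/17)·(8) + (6/17)·(29/4) = 719/102.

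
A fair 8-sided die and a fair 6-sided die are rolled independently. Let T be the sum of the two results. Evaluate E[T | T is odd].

P(T is odd) = 1/2.
Σ over the event: 3·1/24 + 5·1/12 + 7·1/8 + 9·1/8 + 11·1/12 + 13·1/24 = 4.
E[T | T is odd] = (4) / (1/2) = 8.

8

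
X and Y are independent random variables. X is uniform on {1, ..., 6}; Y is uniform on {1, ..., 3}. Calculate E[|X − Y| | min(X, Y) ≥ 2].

P(min(X, Y) ≥ 2) = 5/9.
Summing |X−Y|·P(x,y) over outcomes with min(X, Y) ≥ 2 gives 17/18.
E[|X − Y| | min(X, Y) ≥ 2] = (17/18) / (5/9) = 17/10.

17/10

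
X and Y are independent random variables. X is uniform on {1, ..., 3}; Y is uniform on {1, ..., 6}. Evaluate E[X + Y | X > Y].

4

Outcomes with X > Y: (2,1), (3,1), (3,2), each with probability 1/18.
E[X + Y | X > Y] = (3 + 4 + 5) / 3 = 4.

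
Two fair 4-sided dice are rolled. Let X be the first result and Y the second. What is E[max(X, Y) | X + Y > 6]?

P(X + Y > 6) = 3/16.
Summing max(X,Y)·P(x,y) over outcomes with X + Y > 6 gives 3/4.
E[max(X, Y) | X + Y > 6] = (3/4) / (3/16) = 4.

4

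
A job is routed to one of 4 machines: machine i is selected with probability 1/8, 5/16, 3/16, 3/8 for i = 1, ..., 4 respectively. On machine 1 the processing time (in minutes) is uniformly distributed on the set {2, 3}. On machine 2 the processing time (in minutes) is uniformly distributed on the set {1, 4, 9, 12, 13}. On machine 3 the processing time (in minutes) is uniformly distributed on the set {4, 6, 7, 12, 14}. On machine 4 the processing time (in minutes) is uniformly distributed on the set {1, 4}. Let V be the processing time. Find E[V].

E[V | machine 1] = (2+3)/2 = 5/2.
E[V | machine 2] = (1+4+9+12+13)/5 = 39/5.
E[V | machine 3] = (4+6+7+12+14)/5 = 43/5.
E[V | machine 4] = (1+4)/2 = 5/2.
By the law of total expectation,
E[V] = (1/8)·(5/2) + (5/16)·(39/5) + (3/16)·(43/5) + (3/8)·(5/2) = 53/10.

53/10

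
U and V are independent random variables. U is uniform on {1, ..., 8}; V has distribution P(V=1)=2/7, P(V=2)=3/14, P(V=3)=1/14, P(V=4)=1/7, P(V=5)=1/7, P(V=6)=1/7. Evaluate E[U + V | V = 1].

P(V = 1) = 2/7.
Summing (U+V)·P(x,y) over outcomes with V = 1 gives 11/7.
E[U + V | V = 1] = (11/7) / (2/7) = 11/2.

11/2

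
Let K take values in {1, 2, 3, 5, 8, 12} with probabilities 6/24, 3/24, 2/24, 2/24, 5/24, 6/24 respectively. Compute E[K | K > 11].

P(K > 11) = 1/4.
Σ over the event: 12·1/4 = 3.
E[K | K > 11] = (3) / (1/4) = 12.

12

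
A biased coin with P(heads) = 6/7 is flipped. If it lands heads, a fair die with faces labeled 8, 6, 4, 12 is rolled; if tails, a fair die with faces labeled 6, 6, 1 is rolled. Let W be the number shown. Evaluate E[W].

148/21

E[W | heads] = (8+6+4+12)/4 = 15/2.
E[W | tails] = (6+6+1)/3 = 13/3.
E[W] = (6/7)·(15/2) + (1/7)·(13/3) = 148/21.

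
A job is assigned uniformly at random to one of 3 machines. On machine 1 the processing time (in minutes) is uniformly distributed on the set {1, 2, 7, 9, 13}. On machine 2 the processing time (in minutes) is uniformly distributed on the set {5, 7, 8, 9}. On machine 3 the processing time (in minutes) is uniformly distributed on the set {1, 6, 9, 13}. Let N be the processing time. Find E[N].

209/30

E[N | machine 1] = (1+2+7+9+13)/5 = 32/5.
E[N | machine 2] = (5+7+8+9)/4 = 29/4.
E[N | machine 3] = (1+6+9+13)/4 = 29/4.
E[N] = (1/3)·(32/5) + (1/3)·(29/4) + (1/3)·(29/4) = 209/30.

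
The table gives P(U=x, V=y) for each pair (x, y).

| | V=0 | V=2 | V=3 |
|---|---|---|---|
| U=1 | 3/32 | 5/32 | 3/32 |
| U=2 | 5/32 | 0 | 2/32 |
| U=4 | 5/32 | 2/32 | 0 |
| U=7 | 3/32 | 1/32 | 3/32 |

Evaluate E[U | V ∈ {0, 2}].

P(V ∈ {0, 2}) = 3/4.
Summing U·P(U=x,V=y) over the conditioning event gives 37/16.
E[U | V ∈ {0, 2}] = (37/16) / (3/4) = 37/12.

37/12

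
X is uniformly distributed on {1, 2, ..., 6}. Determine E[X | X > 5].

6

Given X > 5, X is equally likely to be any of {6}.
E[X | X > 5] = (6) / 1 = 6.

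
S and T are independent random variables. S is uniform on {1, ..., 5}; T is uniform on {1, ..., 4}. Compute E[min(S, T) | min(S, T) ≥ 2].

P(min(S, T) ≥ 2) = 3/5.
Summing min(S,T)·P(x,y) over outcomes with min(S, T) ≥ 2 gives 8/5.
E[min(S, T) | min(S, T) ≥ 2] = (8/5) / (3/5) = 8/3.

8/3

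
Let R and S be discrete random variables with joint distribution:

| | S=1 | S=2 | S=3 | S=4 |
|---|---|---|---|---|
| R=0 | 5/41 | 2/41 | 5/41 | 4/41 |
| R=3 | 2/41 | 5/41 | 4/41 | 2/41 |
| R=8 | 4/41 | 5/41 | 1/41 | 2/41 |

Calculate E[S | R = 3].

P(R = 3) = 13/41.
Σ S·P over the event = 1·(2/41) + 2·(5/41) + 3·(4/41) + 4·(2/41) = 32/41.
E[S | R = 3] = (32/41) / (13/41) = 32/13.

32/13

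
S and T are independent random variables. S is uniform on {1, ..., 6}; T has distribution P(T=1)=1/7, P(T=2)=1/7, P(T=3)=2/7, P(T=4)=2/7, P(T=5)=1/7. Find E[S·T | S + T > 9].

P(S + T > 9) = 2/21.
Summing ST·P(x,y) over outcomes with S + T > 9 gives 103/42.
E[S·T | S + T > 9] = (103/42) / (2/21) = 103/4.

103/4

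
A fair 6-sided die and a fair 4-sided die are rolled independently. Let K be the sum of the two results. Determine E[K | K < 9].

P(K < 9) = 7/8.
Σ over the event: 2·1/24 + 3·1/12 + 4·1/8 + 5·1/6 + 6·1/6 + 7·1/6 + 8·1/8 = 29/6.
E[K | K < 9] = (29/6) / (7/8) = 116/21.

116/21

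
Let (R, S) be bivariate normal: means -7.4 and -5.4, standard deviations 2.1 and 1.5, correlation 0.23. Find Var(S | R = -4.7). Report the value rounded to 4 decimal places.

The conditional variance in a bivariate normal is σ_S²(1 − ρ²), independent of x.
Var(S | R=-4.7) = (1.5)²·(1 − (0.23)²) = 2.25·0.9471 = 2.1310.

2.1310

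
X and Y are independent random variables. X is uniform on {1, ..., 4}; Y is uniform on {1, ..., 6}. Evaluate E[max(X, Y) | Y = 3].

13/4

P(Y = 3) = 1/6.
Summing max(X,Y)·P(x,y) over outcomes with Y = 3 gives 13/24.
E[max(X, Y) | Y = 3] = (13/24) / (1/6) = 13/4.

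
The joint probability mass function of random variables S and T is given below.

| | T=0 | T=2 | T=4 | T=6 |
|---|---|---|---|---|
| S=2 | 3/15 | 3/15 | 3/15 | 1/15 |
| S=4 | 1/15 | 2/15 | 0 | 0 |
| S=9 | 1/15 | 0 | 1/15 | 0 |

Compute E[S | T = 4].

P(T = 4) = 4/15.
Σ S·P over the event = 2·(3/15) + 9·(1/15) = 1.
E[S | T = 4] = (1) / (4/15) = 15/4.

15/4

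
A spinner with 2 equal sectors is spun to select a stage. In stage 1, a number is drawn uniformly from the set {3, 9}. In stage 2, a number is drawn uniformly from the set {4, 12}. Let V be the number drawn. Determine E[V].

7

E[V | stage 1] = (3+9)/2 = 6.
E[V | stage 2] = (4+12)/2 = 8.
By the law of total expectation,
E[V] = (1/2)·(6) + (1/2)·(8) = 7.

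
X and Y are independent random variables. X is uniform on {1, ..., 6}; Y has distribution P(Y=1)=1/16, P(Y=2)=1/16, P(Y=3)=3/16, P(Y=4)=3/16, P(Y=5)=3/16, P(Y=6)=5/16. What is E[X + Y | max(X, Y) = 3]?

P(max(X, Y) = 3) = 11/96.
Summing (X+Y)·P(x,y) over outcomes with max(X, Y) = 3 gives 9/16.
E[X + Y | max(X, Y) = 3] = (9/16) / (11/96) = 54/11.

54/11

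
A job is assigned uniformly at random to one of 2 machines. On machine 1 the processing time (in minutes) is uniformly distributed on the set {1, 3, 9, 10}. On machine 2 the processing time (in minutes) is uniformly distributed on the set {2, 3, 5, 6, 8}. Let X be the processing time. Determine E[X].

211/40

E[X | machine 1] = (1+3+9+10)/4 = 23/4.
E[X | machine 2] = (2+3+5+6+8)/5 = 24/5.
By the law of total expectation,
E[X] = (1/2)·(23/4) + (1/2)·(24/5) = 211/40.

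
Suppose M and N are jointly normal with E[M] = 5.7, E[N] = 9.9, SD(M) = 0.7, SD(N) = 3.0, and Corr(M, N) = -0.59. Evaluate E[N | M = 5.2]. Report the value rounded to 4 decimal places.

E[N | M=x] = μ_N + ρ(σ_N/σ_M)(x − μ_M) for jointly normal variables.
E[N | M=5.2] = 9.9 + (-0.59)·(3.0/0.7)·(5.2 − (5.7)) = 9.9 + (-2.5286)·(-0.5) = 11.1643.

11.1643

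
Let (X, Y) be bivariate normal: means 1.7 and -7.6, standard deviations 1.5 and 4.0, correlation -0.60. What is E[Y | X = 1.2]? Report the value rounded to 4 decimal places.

The regression of Y on X has slope ρ·σ_Y/σ_X and passes through (μ_X, μ_Y).
E[Y | X=1.2] = -7.6 + (-0.60)·(4.0/1.5)·(1.2 − (1.7)) = -7.6 + (-1.6)·(-0.5) = -6.8000.

-6.8000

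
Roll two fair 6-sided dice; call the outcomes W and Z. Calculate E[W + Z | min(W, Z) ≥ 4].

10

Outcomes with min(W, Z) ≥ 4: (4,4), (4,5), (4,6), (5,4), (5,5), (5,6), (6,4), (6,5), (6,6), each with probability 1/36.
E[W + Z | min(W, Z) ≥ 4] = (8 + 9 + 10 + 9 + 10 + 11 + 10 + 11 + 12) / 9 = 10.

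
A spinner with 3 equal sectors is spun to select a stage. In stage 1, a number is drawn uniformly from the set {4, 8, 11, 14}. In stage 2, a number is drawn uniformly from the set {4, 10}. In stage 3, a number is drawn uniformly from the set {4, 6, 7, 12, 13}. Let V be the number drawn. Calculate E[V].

493/60

E[V | stage 1] = (4+8+11+14)/4 = 37/4.
E[V | stage 2] = (4+10)/2 = 7.
E[V | stage 3] = (4+6+7+12+13)/5 = 42/5.
By the law of total expectation,
E[V] = (1/3)·(37/4) + (1/3)·(7) + (1/3)·(42/5) = 493/60.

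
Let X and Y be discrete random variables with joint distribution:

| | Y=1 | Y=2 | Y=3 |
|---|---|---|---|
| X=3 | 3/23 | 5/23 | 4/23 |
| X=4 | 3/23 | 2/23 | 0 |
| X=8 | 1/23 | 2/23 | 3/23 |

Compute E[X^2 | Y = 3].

228/7

P(Y = 3) = 7/23.
Σ X^2·P over the event = 9·(4/23) + 64·(3/23) = 228/23.
E[X^2 | Y = 3] = (228/23) / (7/23) = 228/7.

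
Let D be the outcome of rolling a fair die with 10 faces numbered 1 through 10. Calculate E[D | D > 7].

Given D > 7, D is equally likely to be any of {8, 9, 10}.
E[D | D > 7] = (8 + 9 + 10) / 3 = 9.

9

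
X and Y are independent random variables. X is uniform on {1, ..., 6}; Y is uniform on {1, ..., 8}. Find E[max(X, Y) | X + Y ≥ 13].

Outcomes with X + Y ≥ 13: (5,8), (6,7), (6,8), each with probability 1/48.
E[max(X, Y) | X + Y ≥ 13] = (8 + 7 + 8) / 3 = 23/3.

23/3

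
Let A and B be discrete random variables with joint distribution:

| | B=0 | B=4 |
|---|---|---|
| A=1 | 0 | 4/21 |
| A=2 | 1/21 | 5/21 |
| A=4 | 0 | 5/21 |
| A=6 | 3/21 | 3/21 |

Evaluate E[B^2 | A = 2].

P(A = 2) = 2/7.
Σ B^2·P over the event = 0·(1/21) + 16·(5/21) = 80/21.
E[B^2 | A = 2] = (80/21) / (2/7) = 40/3.

40/3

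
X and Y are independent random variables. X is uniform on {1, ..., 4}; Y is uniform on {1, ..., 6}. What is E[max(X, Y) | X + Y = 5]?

Outcomes with X + Y = 5: (1,4), (2,3), (3,2), (4,1), each with probability 1/24.
E[max(X, Y) | X + Y = 5] = (4 + 3 + 3 + 4) / 4 = 7/2.

7/2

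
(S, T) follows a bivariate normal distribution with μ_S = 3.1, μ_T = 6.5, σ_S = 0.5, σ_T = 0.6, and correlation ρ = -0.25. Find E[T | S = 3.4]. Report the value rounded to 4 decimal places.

6.4100

E[T | S=x] = μ_T + ρ(σ_T/σ_S)(x − μ_S) for jointly normal variables.
E[T | S=3.4] = 6.5 + (-0.25)·(0.6/0.5)·(3.4 − (3.1)) = 6.5 + (-0.3)·(0.3) = 6.4100.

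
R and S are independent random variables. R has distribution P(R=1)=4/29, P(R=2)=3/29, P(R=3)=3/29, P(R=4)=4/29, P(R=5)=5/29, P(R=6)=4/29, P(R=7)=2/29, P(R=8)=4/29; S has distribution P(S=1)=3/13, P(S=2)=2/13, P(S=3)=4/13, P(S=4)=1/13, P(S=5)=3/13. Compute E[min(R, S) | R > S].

P(R > S) = 240/377.
Summing min(R,S)·P(x,y) over outcomes with R > S gives 601/377.
E[min(R, S) | R > S] = (601/377) / (240/377) = 601/240.

601/240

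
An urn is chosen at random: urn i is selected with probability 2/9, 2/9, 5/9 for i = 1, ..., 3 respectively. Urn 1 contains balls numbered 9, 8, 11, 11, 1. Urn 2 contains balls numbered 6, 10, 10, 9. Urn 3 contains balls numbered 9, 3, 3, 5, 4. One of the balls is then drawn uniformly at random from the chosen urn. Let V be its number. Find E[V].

115/18

E[V | urn 1] = (9+8+11+11+1)/5 = 8.
E[V | urn 2] = (6+10+10+9)/4 = 35/4.
E[V | urn 3] = (9+3+3+5+4)/5 = 24/5.
By the law of total expectation,
E[V] = (2/9)·(8) + (2/9)·(35/4) + (5/9)·(24/5) = 115/18.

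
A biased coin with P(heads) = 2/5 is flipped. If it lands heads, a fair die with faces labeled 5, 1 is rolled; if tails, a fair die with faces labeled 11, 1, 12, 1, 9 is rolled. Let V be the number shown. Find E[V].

E[V | heads] = (5+1)/2 = 3.
E[V | tails] = (11+1+12+1+9)/5 = 34/5.
By the law of total expectation,
E[V] = (2/5)·(3) + (3/5)·(34/5) = 132/25.

132/25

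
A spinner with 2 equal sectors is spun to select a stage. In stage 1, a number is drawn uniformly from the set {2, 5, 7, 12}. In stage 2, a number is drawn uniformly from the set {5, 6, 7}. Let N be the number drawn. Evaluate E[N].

E[N | stage 1] = (2+5+7+12)/4 = 13/2.
E[N | stage 2] = (5+6+7)/3 = 6.
By the law of total expectation,
E[N] = (1/2)·(13/2) + (1/2)·(6) = 25/4.

25/4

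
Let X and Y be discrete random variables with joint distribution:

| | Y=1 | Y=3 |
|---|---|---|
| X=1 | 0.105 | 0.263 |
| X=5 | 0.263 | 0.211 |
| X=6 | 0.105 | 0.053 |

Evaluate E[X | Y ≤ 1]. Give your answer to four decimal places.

4.3340

P(Y ≤ 1) = 0.473.
Summing X·P(X=x,Y=y) over the conditioning event gives 2.050.
E[X | Y ≤ 1] = (2.050) / (0.473) = 4.3340.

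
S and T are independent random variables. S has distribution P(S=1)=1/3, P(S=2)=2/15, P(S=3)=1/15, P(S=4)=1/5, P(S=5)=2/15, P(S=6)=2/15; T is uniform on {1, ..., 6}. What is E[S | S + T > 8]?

P(S + T > 8) = 7/30.
Summing S·P(x,y) over outcomes with S + T > 8 gives 7/6.
E[S | S + T > 8] = (7/6) / (7/30) = 5.

5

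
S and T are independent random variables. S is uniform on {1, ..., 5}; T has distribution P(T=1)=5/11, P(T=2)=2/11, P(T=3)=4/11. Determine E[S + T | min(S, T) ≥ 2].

37/6

P(min(S, T) ≥ 2) = 24/55.
Summing (S+T)·P(x,y) over outcomes with min(S, T) ≥ 2 gives 148/55.
E[S + T | min(S, T) ≥ 2] = (148/55) / (24/55) = 37/6.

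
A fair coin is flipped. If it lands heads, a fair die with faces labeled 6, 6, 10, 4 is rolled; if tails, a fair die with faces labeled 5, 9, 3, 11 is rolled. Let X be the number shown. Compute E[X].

27/4

E[X | heads] = (6+6+10+4)/4 = 13/2.
E[X | tails] = (5+9+3+11)/4 = 7.
By the law of total expectation,
E[X] = (1/2)·(13/2) + (1/2)·(7) = 27/4.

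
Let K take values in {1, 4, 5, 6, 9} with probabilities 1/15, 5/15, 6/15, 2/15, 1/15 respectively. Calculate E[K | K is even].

P(K is even) = 7/15.
Σ over the event: 4·1/3 + 6·2/15 = 32/15.
E[K | K is even] = (32/15) / (7/15) = 32/7.

32/7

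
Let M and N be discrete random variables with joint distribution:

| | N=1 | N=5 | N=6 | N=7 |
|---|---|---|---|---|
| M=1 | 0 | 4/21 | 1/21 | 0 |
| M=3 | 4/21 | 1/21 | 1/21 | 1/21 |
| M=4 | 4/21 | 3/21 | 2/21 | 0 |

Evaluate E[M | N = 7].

3

P(N = 7) = 1/21.
Σ M·P over the event = 3·(1/21) = 1/7.
E[M | N = 7] = (1/7) / (1/21) = 3.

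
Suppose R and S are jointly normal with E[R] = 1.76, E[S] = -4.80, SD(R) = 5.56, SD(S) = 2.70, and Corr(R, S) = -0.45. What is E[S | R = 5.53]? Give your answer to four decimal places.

E[S | R=x] = μ_S + ρ(σ_S/σ_R)(x − μ_R) for jointly normal variables.
E[S | R=5.53] = -4.80 + (-0.45)·(2.70/5.56)·(5.53 − (1.76)) = -4.80 + (-0.218525)·(3.77) = -5.6238.

-5.6238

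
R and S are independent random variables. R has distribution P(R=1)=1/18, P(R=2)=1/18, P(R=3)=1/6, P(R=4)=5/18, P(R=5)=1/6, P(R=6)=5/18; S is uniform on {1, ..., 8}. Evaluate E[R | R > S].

290/59

P(R > S) = 59/144.
Summing R·P(x,y) over outcomes with R > S gives 145/72.
E[R | R > S] = (145/72) / (59/144) = 290/59.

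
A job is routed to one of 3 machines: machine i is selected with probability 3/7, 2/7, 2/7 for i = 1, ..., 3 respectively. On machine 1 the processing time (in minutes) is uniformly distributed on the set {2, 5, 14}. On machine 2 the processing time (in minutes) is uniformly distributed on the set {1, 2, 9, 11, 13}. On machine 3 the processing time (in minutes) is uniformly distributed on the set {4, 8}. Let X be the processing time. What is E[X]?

E[X | machine 1] = (2+5+14)/3 = 7.
E[X | machine 2] = (1+2+9+11+13)/5 = 36/5.
E[X | machine 3] = (4+8)/2 = 6.
By the law of total expectation,
E[X] = (3/7)·(7) + (2/7)·(36/5) + (2/7)·(6) = 237/35.

237/35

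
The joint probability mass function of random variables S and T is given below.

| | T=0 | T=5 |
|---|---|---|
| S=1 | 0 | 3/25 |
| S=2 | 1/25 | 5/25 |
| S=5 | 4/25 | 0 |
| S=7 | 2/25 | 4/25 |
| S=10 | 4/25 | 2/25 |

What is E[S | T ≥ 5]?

P(T ≥ 5) = 14/25.
Σ S·P over the event = 1·(3/25) + 2·(5/25) + 7·(4/25) + 10·(2/25) = 61/25.
E[S | T ≥ 5] = (61/25) / (14/25) = 61/14.

61/14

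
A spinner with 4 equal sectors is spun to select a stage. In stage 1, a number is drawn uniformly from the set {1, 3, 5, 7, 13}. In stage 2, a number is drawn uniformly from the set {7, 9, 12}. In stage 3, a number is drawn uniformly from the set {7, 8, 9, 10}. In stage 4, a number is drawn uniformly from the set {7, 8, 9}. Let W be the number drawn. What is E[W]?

E[W | stage 1] = (1+3+5+7+13)/5 = 29/5.
E[W | stage 2] = (7+9+12)/3 = 28/3.
E[W | stage 3] = (7+8+9+10)/4 = 17/2.
E[W | stage 4] = (7+8+9)/3 = 8.
E[W] = (1/4)·(29/5) + (1/4)·(28/3) + (1/4)·(17/2) + (1/4)·(8) = 949/120.

949/120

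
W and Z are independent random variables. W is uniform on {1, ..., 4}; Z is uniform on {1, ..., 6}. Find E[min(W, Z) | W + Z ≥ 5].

43/18

P(W + Z ≥ 5) = 3/4.
Summing min(W,Z)·P(x,y) over outcomes with W + Z ≥ 5 gives 43/24.
E[min(W, Z) | W + Z ≥ 5] = (43/24) / (3/4) = 43/18.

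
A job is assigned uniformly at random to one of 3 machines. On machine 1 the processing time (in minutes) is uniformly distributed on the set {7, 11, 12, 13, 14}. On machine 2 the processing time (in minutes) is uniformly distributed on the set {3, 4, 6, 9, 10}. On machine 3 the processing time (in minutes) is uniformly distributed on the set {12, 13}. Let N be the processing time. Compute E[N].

E[N | machine 1] = (7+11+12+13+14)/5 = 57/5.
E[N | machine 2] = (3+4+6+9+10)/5 = 32/5.
E[N | machine 3] = (12+13)/2 = 25/2.
By the law of total expectation,
E[N] = (1/3)·(57/5) + (1/3)·(32/5) + (1/3)·(25/2) = 101/10.

101/10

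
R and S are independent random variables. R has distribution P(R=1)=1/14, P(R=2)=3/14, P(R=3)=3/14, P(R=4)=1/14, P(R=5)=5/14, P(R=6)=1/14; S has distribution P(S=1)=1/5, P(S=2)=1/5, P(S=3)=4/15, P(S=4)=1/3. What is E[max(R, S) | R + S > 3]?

P(R + S > 3) = 13/14.
Summing max(R,S)·P(x,y) over outcomes with R + S > 3 gives 821/210.
E[max(R, S) | R + S > 3] = (821/210) / (13/14) = 821/195.

821/195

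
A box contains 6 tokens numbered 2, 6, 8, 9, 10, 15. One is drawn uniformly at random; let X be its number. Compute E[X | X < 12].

7

P(X < 12) = 5/6.
Σ over the event: 2·1/6 + 6·1/6 + 8·1/6 + 9·1/6 + 10·1/6 = 35/6.
E[X | X < 12] = (35/6) / (5/6) = 7.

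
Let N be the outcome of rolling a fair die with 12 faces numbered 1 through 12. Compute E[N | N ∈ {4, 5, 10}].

P(N ∈ {4, 5, 10}) = 1/4.
Σ over the event: 4·1/12 + 5·1/12 + 10·1/12 = 19/12.
E[N | N ∈ {4, 5, 10}] = (19/12) / (1/4) = 19/3.

19/3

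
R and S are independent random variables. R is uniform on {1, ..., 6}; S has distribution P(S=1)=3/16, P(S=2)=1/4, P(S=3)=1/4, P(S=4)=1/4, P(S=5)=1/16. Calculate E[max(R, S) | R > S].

121/26

P(R > S) = 13/24.
Summing max(R,S)·P(x,y) over outcomes with R > S gives 121/48.
E[max(R, S) | R > S] = (121/48) / (13/24) = 121/26.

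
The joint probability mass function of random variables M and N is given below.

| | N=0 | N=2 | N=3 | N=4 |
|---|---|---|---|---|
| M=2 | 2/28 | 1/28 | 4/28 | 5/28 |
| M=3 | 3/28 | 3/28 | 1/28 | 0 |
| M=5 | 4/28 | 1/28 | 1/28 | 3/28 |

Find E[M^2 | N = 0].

15

P(N = 0) = 9/28.
Σ M^2·P over the event = 4·(2/28) + 9·(3/28) + 25·(4/28) = 135/28.
E[M^2 | N = 0] = (135/28) / (9/28) = 15.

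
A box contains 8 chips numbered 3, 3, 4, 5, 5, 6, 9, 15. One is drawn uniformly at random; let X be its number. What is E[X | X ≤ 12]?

5

P(X ≤ 12) = 7/8.
Σ over the event: 3·1/4 + 4·1/8 + 5·1/4 + 6·1/8 + 9·1/8 = 35/8.
E[X | X ≤ 12] = (35/8) / (7/8) = 5.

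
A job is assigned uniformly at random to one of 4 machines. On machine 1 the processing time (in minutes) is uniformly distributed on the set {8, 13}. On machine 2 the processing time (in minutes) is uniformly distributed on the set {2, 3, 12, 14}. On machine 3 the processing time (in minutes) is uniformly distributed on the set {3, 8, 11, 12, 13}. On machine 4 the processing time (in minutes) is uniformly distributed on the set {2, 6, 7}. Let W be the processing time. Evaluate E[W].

653/80

E[W | machine 1] = (8+13)/2 = 21/2.
E[W | machine 2] = (2+3+12+14)/4 = 31/4.
E[W | machine 3] = (3+8+11+12+13)/5 = 47/5.
E[W | machine 4] = (2+6+7)/3 = 5.
E[W] = (1/4)·(21/2) + (1/4)·(31/4) + (1/4)·(47/5) + (1/4)·(5) = 653/80.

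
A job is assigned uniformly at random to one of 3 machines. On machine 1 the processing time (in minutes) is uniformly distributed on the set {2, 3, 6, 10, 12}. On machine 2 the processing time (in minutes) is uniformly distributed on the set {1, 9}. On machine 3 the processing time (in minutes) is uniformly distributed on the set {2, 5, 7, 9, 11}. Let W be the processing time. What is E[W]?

92/15

E[W | machine 1] = (2+3+6+10+12)/5 = 33/5.
E[W | machine 2] = (1+9)/2 = 5.
E[W | machine 3] = (2+5+7+9+11)/5 = 34/5.
E[W] = (1/3)·(33/5) + (1/3)·(5) + (1/3)·(34/5) = 92/15.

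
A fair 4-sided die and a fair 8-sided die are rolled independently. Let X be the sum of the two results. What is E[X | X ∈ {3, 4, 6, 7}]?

70/13

P(X ∈ {3, 4, 6, 7}) = 13/32.
Σ over the event: 3·1/16 + 4·3/32 + 6·1/8 + 7·1/8 = 35/16.
E[X | X ∈ {3, 4, 6, 7}] = (35/16) / (13/32) = 70/13.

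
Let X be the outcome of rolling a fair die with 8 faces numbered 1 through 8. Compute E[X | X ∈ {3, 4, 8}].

P(X ∈ {3, 4, 8}) = 3/8.
Σ over the event: 3·1/8 + 4·1/8 + 8·1/8 = 15/8.
E[X | X ∈ {3, 4, 8}] = (15/8) / (3/8) = 5.

5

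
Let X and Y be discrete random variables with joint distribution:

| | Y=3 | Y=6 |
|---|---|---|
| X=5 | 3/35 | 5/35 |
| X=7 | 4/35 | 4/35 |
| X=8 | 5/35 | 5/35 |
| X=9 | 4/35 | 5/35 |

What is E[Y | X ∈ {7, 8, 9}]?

P(X ∈ {7, 8, 9}) = 27/35.
Summing Y·P(X=x,Y=y) over the conditioning event gives 123/35.
E[Y | X ∈ {7, 8, 9}] = (123/35) / (27/35) = 41/9.

41/9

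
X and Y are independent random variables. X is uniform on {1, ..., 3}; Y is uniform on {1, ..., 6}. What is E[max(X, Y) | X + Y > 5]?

44/9

Outcomes with X + Y > 5: (1,5), (1,6), (2,4), (2,5), (2,6), (3,3), (3,4), (3,5), (3,6), each with probability 1/18.
E[max(X, Y) | X + Y > 5] = (5 + 6 + 4 + 5 + 6 + 3 + 4 + 5 + 6) / 9 = 44/9.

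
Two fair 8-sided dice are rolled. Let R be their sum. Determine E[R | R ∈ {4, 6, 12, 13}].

154/17

P(R ∈ {4, 6, 12, 13}) = 17/64.
Σ over the event: 4·3/64 + 6·5/64 + 12·5/64 + 13·1/16 = 77/32.
E[R | R ∈ {4, 6, 12, 13}] = (77/32) / (17/64) = 154/17.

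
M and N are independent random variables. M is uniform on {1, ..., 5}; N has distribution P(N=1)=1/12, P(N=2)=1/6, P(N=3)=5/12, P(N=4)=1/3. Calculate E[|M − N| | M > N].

41/24

P(M > N) = 2/5.
Summing |M−N|·P(x,y) over outcomes with M > N gives 41/60.
E[|M − N| | M > N] = (41/60) / (2/5) = 41/24.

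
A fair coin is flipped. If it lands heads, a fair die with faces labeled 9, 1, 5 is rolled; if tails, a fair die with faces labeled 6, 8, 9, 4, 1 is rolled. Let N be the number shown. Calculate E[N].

E[N | heads] = (9+1+5)/3 = 5.
E[N | tails] = (6+8+9+4+1)/5 = 28/5.
E[N] = (1/2)·(5) + (1/2)·(28/5) = 53/10.

53/10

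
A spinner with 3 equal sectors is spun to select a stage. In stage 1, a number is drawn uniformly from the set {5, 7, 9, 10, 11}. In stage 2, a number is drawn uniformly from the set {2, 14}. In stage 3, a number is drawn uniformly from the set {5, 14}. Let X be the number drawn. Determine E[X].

E[X | stage 1] = (5+7+9+10+11)/5 = 42/5.
E[X | stage 2] = (2+14)/2 = 8.
E[X | stage 3] = (5+14)/2 = 19/2.
By the law of total expectation,
E[X] = (1/3)·(42/5) + (1/3)·(8) + (1/3)·(19/2) = 259/30.

259/30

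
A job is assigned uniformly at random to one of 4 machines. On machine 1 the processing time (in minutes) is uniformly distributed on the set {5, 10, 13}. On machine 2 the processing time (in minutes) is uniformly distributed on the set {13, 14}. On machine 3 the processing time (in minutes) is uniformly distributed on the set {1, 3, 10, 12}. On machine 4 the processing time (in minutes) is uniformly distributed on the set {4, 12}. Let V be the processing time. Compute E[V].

E[V | machine 1] = (5+10+13)/3 = 28/3.
E[V | machine 2] = (13+14)/2 = 27/2.
E[V | machine 3] = (1+3+10+12)/4 = 13/2.
E[V | machine 4] = (4+12)/2 = 8.
By the law of total expectation,
E[V] = (1/4)·(28/3) + (1/4)·(27/2) + (1/4)·(13/2) + (1/4)·(8) = 28/3.

28/3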